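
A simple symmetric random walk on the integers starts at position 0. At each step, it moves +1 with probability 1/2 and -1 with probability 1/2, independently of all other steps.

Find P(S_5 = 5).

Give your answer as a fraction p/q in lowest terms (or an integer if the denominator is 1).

Answer: 1/32

Derivation:
To reach position 5 after 5 steps: need 5 steps of +1 and 0 of -1.
Favorable paths: C(5,5) = 1
Total paths: 2^5 = 32
P = 1/32 = 1/32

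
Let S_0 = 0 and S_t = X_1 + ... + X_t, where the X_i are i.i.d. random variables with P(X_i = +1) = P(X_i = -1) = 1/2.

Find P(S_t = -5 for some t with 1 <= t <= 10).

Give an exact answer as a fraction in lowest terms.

Answer: 7/64

Derivation:
Count via complement. Let g(t,s) = #length-t paths at position s with S_1..S_t all ≠ -5.
g(t,s) = g(t-1,s-1) + g(t-1,s+1) for s ≠ -5; g(t,-5) = 0.
t=0: g(0,0)=1
t=1: g(1,-1)=1 g(1,1)=1
t=2: g(2,-2)=1 g(2,0)=2 g(2,2)=1
t=3: g(3,-3)=1 g(3,-1)=3 g(3,1)=3 g(3,3)=1
t=4: g(4,-4)=1 g(4,-2)=4 g(4,0)=6 g(4,2)=4 g(4,4)=1
t=5: g(5,-3)=5 g(5,-1)=10 g(5,1)=10 g(5,3)=5 g(5,5)=1
t=6: g(6,-4)=5 g(6,-2)=15 g(6,0)=20 g(6,2)=15 g(6,4)=6 g(6,6)=1
t=7: g(7,-3)=20 g(7,-1)=35 g(7,1)=35 g(7,3)=21 g(7,5)=7 g(7,7)=1
t=8: g(8,-4)=20 g(8,-2)=55 g(8,0)=70 g(8,2)=56 g(8,4)=28 g(8,6)=8 g(8,8)=1
t=9: g(9,-3)=75 g(9,-1)=125 g(9,1)=126 g(9,3)=84 g(9,5)=36 g(9,7)=9 g(9,9)=1
t=10: g(10,-4)=75 g(10,-2)=200 g(10,0)=251 g(10,2)=210 g(10,4)=120 g(10,6)=45 g(10,8)=10 g(10,10)=1
Paths never hitting -5: Σ_s g(10,s) = 912
Paths hitting -5: 2^10 - 912 = 112
P = 112/1024 = 7/64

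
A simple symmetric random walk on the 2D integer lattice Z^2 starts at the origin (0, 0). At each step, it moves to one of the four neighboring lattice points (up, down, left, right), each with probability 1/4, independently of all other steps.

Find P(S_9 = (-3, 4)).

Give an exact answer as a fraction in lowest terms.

Answer: 567/131072

Derivation:
Let h be the number of horizontal steps (so 9-h are vertical). To end at (-3,4) need (h-3)/2 right-steps and ((9-h)+4)/2 up-steps.
Sum over h with 3 ≤ h ≤ 5, h ≡ 1 (mod 2), 9-h ≡ 0 (mod 2):
h=3: C(9,3)·C(3,0)·C(6,5) = 84·1·6 = 504
h=5: C(9,5)·C(5,1)·C(4,4) = 126·5·1 = 630
Total favorable: 1134
Total paths: 4^9 = 262144
P = 1134/262144 = 567/131072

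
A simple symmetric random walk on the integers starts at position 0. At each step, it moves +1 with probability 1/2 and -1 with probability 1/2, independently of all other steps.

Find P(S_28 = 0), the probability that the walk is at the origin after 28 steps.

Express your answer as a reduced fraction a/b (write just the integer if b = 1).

Answer: 5014575/33554432

Derivation:
To return to 0 after 28 steps: need exactly 14 steps of +1 and 14 of -1.
Favorable paths: C(28,14) = 40116600
Total paths: 2^28 = 268435456
P = 40116600/268435456 = 5014575/33554432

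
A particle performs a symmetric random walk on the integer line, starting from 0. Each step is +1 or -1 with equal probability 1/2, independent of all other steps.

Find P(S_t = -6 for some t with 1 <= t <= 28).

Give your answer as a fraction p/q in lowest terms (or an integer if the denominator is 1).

Answer: 35558423/134217728

Derivation:
Count via complement. Let g(t,s) = #length-t paths at position s with S_1..S_t all ≠ -6.
g(t,s) = g(t-1,s-1) + g(t-1,s+1) for s ≠ -6; g(t,-6) = 0.
t=0: g(0,0)=1
t=1: g(1,-1)=1 g(1,1)=1
t=2: g(2,-2)=1 g(2,0)=2 g(2,2)=1
t=3: g(3,-3)=1 g(3,-1)=3 g(3,1)=3 g(3,3)=1
t=4: g(4,-4)=1 g(4,-2)=4 g(4,0)=6 g(4,2)=4 g(4,4)=1
t=5: g(5,-5)=1 g(5,-3)=5 g(5,-1)=10 g(5,1)=10 g(5,3)=5 g(5,5)=1
t=6: g(6,-4)=6 g(6,-2)=15 g(6,0)=20 g(6,2)=15 g(6,4)=6 g(6,6)=1
t=7: g(7,-5)=6 g(7,-3)=21 g(7,-1)=35 g(7,1)=35 g(7,3)=21 g(7,5)=7 g(7,7)=1
t=8: g(8,-4)=27 g(8,-2)=56 g(8,0)=70 g(8,2)=56 g(8,4)=28 g(8,6)=8 g(8,8)=1
t=9: g(9,-5)=27 g(9,-3)=83 g(9,-1)=126 g(9,1)=126 g(9,3)=84 g(9,5)=36 g(9,7)=9 g(9,9)=1
t=10: g(10,-4)=110 g(10,-2)=209 g(10,0)=252 g(10,2)=210 g(10,4)=120 g(10,6)=45 g(10,8)=10 g(10,10)=1
t=11: g(11,-5)=110 g(11,-3)=319 g(11,-1)=461 g(11,1)=462 g(11,3)=330 g(11,5)=165 g(11,7)=55 g(11,9)=11 g(11,11)=1
t=12: g(12,-4)=429 g(12,-2)=780 g(12,0)=923 g(12,2)=792 g(12,4)=495 g(12,6)=220 g(12,8)=66 g(12,10)=12 g(12,12)=1
t=13: g(13,-5)=429 g(13,-3)=1209 g(13,-1)=1703 g(13,1)=1715 g(13,3)=1287 g(13,5)=715 g(13,7)=286 g(13,9)=78 g(13,11)=13 g(13,13)=1
t=14: g(14,-4)=1638 g(14,-2)=2912 g(14,0)=3418 g(14,2)=3002 g(14,4)=2002 g(14,6)=1001 g(14,8)=364 g(14,10)=91 g(14,12)=14 g(14,14)=1
t=15: g(15,-5)=1638 g(15,-3)=4550 g(15,-1)=6330 g(15,1)=6420 g(15,3)=5004 g(15,5)=3003 g(15,7)=1365 g(15,9)=455 g(15,11)=105 g(15,13)=15 g(15,15)=1
t=16: g(16,-4)=6188 g(16,-2)=10880 g(16,0)=12750 g(16,2)=11424 g(16,4)=8007 g(16,6)=4368 g(16,8)=1820 g(16,10)=560 g(16,12)=120 g(16,14)=16 g(16,16)=1
t=17: g(17,-5)=6188 g(17,-3)=17068 g(17,-1)=23630 g(17,1)=24174 g(17,3)=19431 g(17,5)=12375 g(17,7)=6188 g(17,9)=2380 g(17,11)=680 g(17,13)=136 g(17,15)=17 g(17,17)=1
t=18: g(18,-4)=23256 g(18,-2)=40698 g(18,0)=47804 g(18,2)=43605 g(18,4)=31806 g(18,6)=18563 g(18,8)=8568 g(18,10)=3060 g(18,12)=816 g(18,14)=153 g(18,16)=18 g(18,18)=1
t=19: g(19,-5)=23256 g(19,-3)=63954 g(19,-1)=88502 g(19,1)=91409 g(19,3)=75411 g(19,5)=50369 g(19,7)=27131 g(19,9)=11628 g(19,11)=3876 g(19,13)=969 g(19,15)=171 g(19,17)=19 g(19,19)=1
t=20: g(20,-4)=87210 g(20,-2)=152456 g(20,0)=179911 g(20,2)=166820 g(20,4)=125780 g(20,6)=77500 g(20,8)=38759 g(20,10)=15504 g(20,12)=4845 g(20,14)=1140 g(20,16)=190 g(20,18)=20 g(20,20)=1
t=21: g(21,-5)=87210 g(21,-3)=239666 g(21,-1)=332367 g(21,1)=346731 g(21,3)=292600 g(21,5)=203280 g(21,7)=116259 g(21,9)=54263 g(21,11)=20349 g(21,13)=5985 g(21,15)=1330 g(21,17)=210 g(21,19)=21 g(21,21)=1
t=22: g(22,-4)=326876 g(22,-2)=572033 g(22,0)=679098 g(22,2)=639331 g(22,4)=495880 g(22,6)=319539 g(22,8)=170522 g(22,10)=74612 g(22,12)=26334 g(22,14)=7315 g(22,16)=1540 g(22,18)=231 g(22,20)=22 g(22,22)=1
t=23: g(23,-5)=326876 g(23,-3)=898909 g(23,-1)=1251131 g(23,1)=1318429 g(23,3)=1135211 g(23,5)=815419 g(23,7)=490061 g(23,9)=245134 g(23,11)=100946 g(23,13)=33649 g(23,15)=8855 g(23,17)=1771 g(23,19)=253 g(23,21)=23 g(23,23)=1
t=24: g(24,-4)=1225785 g(24,-2)=2150040 g(24,0)=2569560 g(24,2)=2453640 g(24,4)=1950630 g(24,6)=1305480 g(24,8)=735195 g(24,10)=346080 g(24,12)=134595 g(24,14)=42504 g(24,16)=10626 g(24,18)=2024 g(24,20)=276 g(24,22)=24 g(24,24)=1
t=25: g(25,-5)=1225785 g(25,-3)=3375825 g(25,-1)=4719600 g(25,1)=5023200 g(25,3)=4404270 g(25,5)=3256110 g(25,7)=2040675 g(25,9)=1081275 g(25,11)=480675 g(25,13)=177099 g(25,15)=53130 g(25,17)=12650 g(25,19)=2300 g(25,21)=300 g(25,23)=25 g(25,25)=1
t=26: g(26,-4)=4601610 g(26,-2)=8095425 g(26,0)=9742800 g(26,2)=9427470 g(26,4)=7660380 g(26,6)=5296785 g(26,8)=3121950 g(26,10)=1561950 g(26,12)=657774 g(26,14)=230229 g(26,16)=65780 g(26,18)=14950 g(26,20)=2600 g(26,22)=325 g(26,24)=26 g(26,26)=1
t=27: g(27,-5)=4601610 g(27,-3)=12697035 g(27,-1)=17838225 g(27,1)=19170270 g(27,3)=17087850 g(27,5)=12957165 g(27,7)=8418735 g(27,9)=4683900 g(27,11)=2219724 g(27,13)=888003 g(27,15)=296009 g(27,17)=80730 g(27,19)=17550 g(27,21)=2925 g(27,23)=351 g(27,25)=27 g(27,27)=1
t=28: g(28,-4)=17298645 g(28,-2)=30535260 g(28,0)=37008495 g(28,2)=36258120 g(28,4)=30045015 g(28,6)=21375900 g(28,8)=13102635 g(28,10)=6903624 g(28,12)=3107727 g(28,14)=1184012 g(28,16)=376739 g(28,18)=98280 g(28,20)=20475 g(28,22)=3276 g(28,24)=378 g(28,26)=28 g(28,28)=1
Paths never hitting -6: Σ_s g(28,s) = 197318610
Paths hitting -6: 2^28 - 197318610 = 71116846
P = 71116846/268435456 = 35558423/134217728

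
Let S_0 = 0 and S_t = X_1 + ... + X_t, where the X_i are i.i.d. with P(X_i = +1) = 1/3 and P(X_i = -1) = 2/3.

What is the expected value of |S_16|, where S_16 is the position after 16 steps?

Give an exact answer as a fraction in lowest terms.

S_16 takes values m ≡ 0 (mod 2) with |m| ≤ 16; P(S_16=m) = C(16,(16+m)/2) · (1/3)^((16+m)/2) · (2/3)^((16-m)/2).
Distribution: P(S=-16)=65536/43046721, P(S=-14)=524288/43046721, P(S=-12)=655360/14348907, P(S=-10)=4587520/43046721, P(S=-8)=7454720/43046721, P(S=-6)=2981888/14348907, P(S=-4)=8200192/43046721, P(S=-2)=5857280/43046721, P(S=0)=366080/4782969, P(S=2)=1464320/43046721, P(S=4)=512512/43046721, P(S=6)=46592/14348907, P(S=8)=29120/43046721, P(S=10)=4480/43046721, P(S=12)=160/14348907, P(S=14)=32/43046721, P(S=16)=1/43046721
E[|S_16|] = Σ_m |m|·P(S_16=m) = 80595056/14348907

Answer: 80595056/14348907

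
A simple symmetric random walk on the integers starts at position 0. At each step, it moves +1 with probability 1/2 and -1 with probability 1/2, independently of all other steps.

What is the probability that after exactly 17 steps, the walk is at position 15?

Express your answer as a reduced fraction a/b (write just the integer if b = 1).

To reach position 15 after 17 steps: need 16 steps of +1 and 1 of -1.
Favorable paths: C(17,16) = 17
Total paths: 2^17 = 131072
P = 17/131072 = 17/131072

Answer: 17/131072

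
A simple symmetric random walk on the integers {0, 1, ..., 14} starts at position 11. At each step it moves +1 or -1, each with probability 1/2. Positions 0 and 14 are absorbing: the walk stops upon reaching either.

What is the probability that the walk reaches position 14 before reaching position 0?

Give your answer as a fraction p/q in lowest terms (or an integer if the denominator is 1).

Symmetric walk (p = 1/2): the harmonic-function argument gives P(hit 14 before 0 | start at 11) = a/N.
P = 11/14 = 11/14

Answer: 11/14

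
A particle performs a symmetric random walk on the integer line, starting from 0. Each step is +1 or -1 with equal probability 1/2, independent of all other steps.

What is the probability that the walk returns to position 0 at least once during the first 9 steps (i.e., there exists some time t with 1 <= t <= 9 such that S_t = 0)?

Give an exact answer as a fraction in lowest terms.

Answer: 93/128

Derivation:
Count via complement. Let g(t,s) = #length-t paths at position s with S_1..S_t all ≠ 0.
g(t,s) = g(t-1,s-1) + g(t-1,s+1) for s ≠ 0; g(t,0) = 0.
t=0: g(0,0)=1
t=1: g(1,-1)=1 g(1,1)=1
t=2: g(2,-2)=1 g(2,2)=1
t=3: g(3,-3)=1 g(3,-1)=1 g(3,1)=1 g(3,3)=1
t=4: g(4,-4)=1 g(4,-2)=2 g(4,2)=2 g(4,4)=1
t=5: g(5,-5)=1 g(5,-3)=3 g(5,-1)=2 g(5,1)=2 g(5,3)=3 g(5,5)=1
t=6: g(6,-6)=1 g(6,-4)=4 g(6,-2)=5 g(6,2)=5 g(6,4)=4 g(6,6)=1
t=7: g(7,-7)=1 g(7,-5)=5 g(7,-3)=9 g(7,-1)=5 g(7,1)=5 g(7,3)=9 g(7,5)=5 g(7,7)=1
t=8: g(8,-8)=1 g(8,-6)=6 g(8,-4)=14 g(8,-2)=14 g(8,2)=14 g(8,4)=14 g(8,6)=6 g(8,8)=1
t=9: g(9,-9)=1 g(9,-7)=7 g(9,-5)=20 g(9,-3)=28 g(9,-1)=14 g(9,1)=14 g(9,3)=28 g(9,5)=20 g(9,7)=7 g(9,9)=1
Paths never hitting 0: Σ_s g(9,s) = 140
Paths hitting 0: 2^9 - 140 = 372
P = 372/512 = 93/128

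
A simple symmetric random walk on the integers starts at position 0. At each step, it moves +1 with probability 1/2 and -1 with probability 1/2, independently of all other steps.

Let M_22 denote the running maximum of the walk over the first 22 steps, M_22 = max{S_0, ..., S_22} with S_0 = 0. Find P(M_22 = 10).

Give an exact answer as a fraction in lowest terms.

Answer: 74613/4194304

Derivation:
Let M_22 = max(S_0,...,S_22). Use the reflection principle: for j ≥ 1, #{paths with M_22 ≥ j} = #{S_22 ≥ j} + #{S_22 ≥ j+1}.
By reflection, #{M_22 ≥ 10} = #{S_22 ≥ 10} + #{S_22 ≥ 11} = 110056 + 35443 = 145499.
#{M_22 ≥ 11} = #{S_22 ≥ 11} + #{S_22 ≥ 12} = 35443 + 35443 = 70886.
#{M_22 = 10} = 145499 - 70886 = 74613.
P(M_22 = 10) = 74613/4194304 = 74613/4194304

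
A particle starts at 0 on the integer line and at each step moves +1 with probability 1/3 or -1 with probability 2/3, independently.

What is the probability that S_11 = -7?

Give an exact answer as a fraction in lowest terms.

To reach position -7 after 11 steps: need 2 steps of +1 and 9 steps of -1.
Number of such sequences: C(11,2) = 55
Each has probability (1/3)^2 · (2/3)^9 = 512/177147
P = 55 · 512/177147 = 28160/177147

Answer: 28160/177147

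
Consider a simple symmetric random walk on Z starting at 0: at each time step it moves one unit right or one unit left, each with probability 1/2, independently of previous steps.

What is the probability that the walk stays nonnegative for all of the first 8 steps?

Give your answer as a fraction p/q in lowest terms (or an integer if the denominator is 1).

Answer: 35/128

Derivation:
Let f(t,s) = #length-t paths at position s with S_1..S_t all ≥ 0.
f(t,s) = f(t-1,s-1) + f(t-1,s+1) for s ≥ 0; f(t,s) = 0 for s < 0.
t=0: f(0,0)=1
t=1: f(1,1)=1
t=2: f(2,0)=1 f(2,2)=1
t=3: f(3,1)=2 f(3,3)=1
t=4: f(4,0)=2 f(4,2)=3 f(4,4)=1
t=5: f(5,1)=5 f(5,3)=4 f(5,5)=1
t=6: f(6,0)=5 f(6,2)=9 f(6,4)=5 f(6,6)=1
t=7: f(7,1)=14 f(7,3)=14 f(7,5)=6 f(7,7)=1
t=8: f(8,0)=14 f(8,2)=28 f(8,4)=20 f(8,6)=7 f(8,8)=1
Σ_s f(8,s) = 70
P = 70/256 = 35/128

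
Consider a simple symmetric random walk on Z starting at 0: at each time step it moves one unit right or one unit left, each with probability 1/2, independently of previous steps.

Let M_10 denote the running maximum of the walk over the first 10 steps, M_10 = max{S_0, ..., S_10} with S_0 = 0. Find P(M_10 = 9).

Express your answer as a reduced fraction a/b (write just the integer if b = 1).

Let M_10 = max(S_0,...,S_10). Use the reflection principle: for j ≥ 1, #{paths with M_10 ≥ j} = #{S_10 ≥ j} + #{S_10 ≥ j+1}.
By reflection, #{M_10 ≥ 9} = #{S_10 ≥ 9} + #{S_10 ≥ 10} = 1 + 1 = 2.
#{M_10 ≥ 10} = #{S_10 ≥ 10} + #{S_10 ≥ 11} = 1 + 0 = 1.
#{M_10 = 9} = 2 - 1 = 1.
P(M_10 = 9) = 1/1024 = 1/1024

Answer: 1/1024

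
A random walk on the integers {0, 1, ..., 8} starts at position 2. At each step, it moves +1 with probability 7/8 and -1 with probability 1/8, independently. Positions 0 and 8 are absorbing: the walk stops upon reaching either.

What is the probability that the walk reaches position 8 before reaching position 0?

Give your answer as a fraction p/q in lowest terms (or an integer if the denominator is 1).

Biased walk: p = 7/8, q = 1/8, r = q/p = 1/7
Gambler's ruin: P(hit 8 before 0 | start at 2) = (1 - r^a)/(1 - r^N)
r^2 = 1/49; r^8 = 1/5764801
P = (1 - 1/49) / (1 - 1/5764801) = 48/49 / 5764800/5764801 = 117649/120100

Answer: 117649/120100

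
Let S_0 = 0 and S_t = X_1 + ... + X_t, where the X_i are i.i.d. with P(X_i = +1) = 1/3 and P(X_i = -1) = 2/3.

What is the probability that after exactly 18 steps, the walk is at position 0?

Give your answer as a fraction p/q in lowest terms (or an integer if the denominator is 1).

To be at 0 after 18 steps: need exactly 9 steps of +1 and 9 of -1.
Number of such sequences: C(18,9) = 48620
Each has probability (1/3)^9 · (2/3)^9 = 512/387420489
P = 48620 · 512/387420489 = 24893440/387420489

Answer: 24893440/387420489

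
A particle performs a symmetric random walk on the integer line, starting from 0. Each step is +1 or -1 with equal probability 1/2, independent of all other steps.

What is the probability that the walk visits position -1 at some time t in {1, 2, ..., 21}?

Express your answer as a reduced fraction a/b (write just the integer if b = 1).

Answer: 436109/524288

Derivation:
Count via complement. Let g(t,s) = #length-t paths at position s with S_1..S_t all ≠ -1.
g(t,s) = g(t-1,s-1) + g(t-1,s+1) for s ≠ -1; g(t,-1) = 0.
t=0: g(0,0)=1
t=1: g(1,1)=1
t=2: g(2,0)=1 g(2,2)=1
t=3: g(3,1)=2 g(3,3)=1
t=4: g(4,0)=2 g(4,2)=3 g(4,4)=1
t=5: g(5,1)=5 g(5,3)=4 g(5,5)=1
t=6: g(6,0)=5 g(6,2)=9 g(6,4)=5 g(6,6)=1
t=7: g(7,1)=14 g(7,3)=14 g(7,5)=6 g(7,7)=1
t=8: g(8,0)=14 g(8,2)=28 g(8,4)=20 g(8,6)=7 g(8,8)=1
t=9: g(9,1)=42 g(9,3)=48 g(9,5)=27 g(9,7)=8 g(9,9)=1
t=10: g(10,0)=42 g(10,2)=90 g(10,4)=75 g(10,6)=35 g(10,8)=9 g(10,10)=1
t=11: g(11,1)=132 g(11,3)=165 g(11,5)=110 g(11,7)=44 g(11,9)=10 g(11,11)=1
t=12: g(12,0)=132 g(12,2)=297 g(12,4)=275 g(12,6)=154 g(12,8)=54 g(12,10)=11 g(12,12)=1
t=13: g(13,1)=429 g(13,3)=572 g(13,5)=429 g(13,7)=208 g(13,9)=65 g(13,11)=12 g(13,13)=1
t=14: g(14,0)=429 g(14,2)=1001 g(14,4)=1001 g(14,6)=637 g(14,8)=273 g(14,10)=77 g(14,12)=13 g(14,14)=1
t=15: g(15,1)=1430 g(15,3)=2002 g(15,5)=1638 g(15,7)=910 g(15,9)=350 g(15,11)=90 g(15,13)=14 g(15,15)=1
t=16: g(16,0)=1430 g(16,2)=3432 g(16,4)=3640 g(16,6)=2548 g(16,8)=1260 g(16,10)=440 g(16,12)=104 g(16,14)=15 g(16,16)=1
t=17: g(17,1)=4862 g(17,3)=7072 g(17,5)=6188 g(17,7)=3808 g(17,9)=1700 g(17,11)=544 g(17,13)=119 g(17,15)=16 g(17,17)=1
t=18: g(18,0)=4862 g(18,2)=11934 g(18,4)=13260 g(18,6)=9996 g(18,8)=5508 g(18,10)=2244 g(18,12)=663 g(18,14)=135 g(18,16)=17 g(18,18)=1
t=19: g(19,1)=16796 g(19,3)=25194 g(19,5)=23256 g(19,7)=15504 g(19,9)=7752 g(19,11)=2907 g(19,13)=798 g(19,15)=152 g(19,17)=18 g(19,19)=1
t=20: g(20,0)=16796 g(20,2)=41990 g(20,4)=48450 g(20,6)=38760 g(20,8)=23256 g(20,10)=10659 g(20,12)=3705 g(20,14)=950 g(20,16)=170 g(20,18)=19 g(20,20)=1
t=21: g(21,1)=58786 g(21,3)=90440 g(21,5)=87210 g(21,7)=62016 g(21,9)=33915 g(21,11)=14364 g(21,13)=4655 g(21,15)=1120 g(21,17)=189 g(21,19)=20 g(21,21)=1
Paths never hitting -1: Σ_s g(21,s) = 352716
Paths hitting -1: 2^21 - 352716 = 1744436
P = 1744436/2097152 = 436109/524288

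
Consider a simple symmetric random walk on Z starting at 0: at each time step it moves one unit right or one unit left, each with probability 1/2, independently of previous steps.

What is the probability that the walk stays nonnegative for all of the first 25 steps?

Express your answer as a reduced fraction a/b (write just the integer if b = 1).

Answer: 1300075/8388608

Derivation:
Let f(t,s) = #length-t paths at position s with S_1..S_t all ≥ 0.
f(t,s) = f(t-1,s-1) + f(t-1,s+1) for s ≥ 0; f(t,s) = 0 for s < 0.
t=0: f(0,0)=1
t=1: f(1,1)=1
t=2: f(2,0)=1 f(2,2)=1
t=3: f(3,1)=2 f(3,3)=1
t=4: f(4,0)=2 f(4,2)=3 f(4,4)=1
t=5: f(5,1)=5 f(5,3)=4 f(5,5)=1
t=6: f(6,0)=5 f(6,2)=9 f(6,4)=5 f(6,6)=1
t=7: f(7,1)=14 f(7,3)=14 f(7,5)=6 f(7,7)=1
t=8: f(8,0)=14 f(8,2)=28 f(8,4)=20 f(8,6)=7 f(8,8)=1
t=9: f(9,1)=42 f(9,3)=48 f(9,5)=27 f(9,7)=8 f(9,9)=1
t=10: f(10,0)=42 f(10,2)=90 f(10,4)=75 f(10,6)=35 f(10,8)=9 f(10,10)=1
t=11: f(11,1)=132 f(11,3)=165 f(11,5)=110 f(11,7)=44 f(11,9)=10 f(11,11)=1
t=12: f(12,0)=132 f(12,2)=297 f(12,4)=275 f(12,6)=154 f(12,8)=54 f(12,10)=11 f(12,12)=1
t=13: f(13,1)=429 f(13,3)=572 f(13,5)=429 f(13,7)=208 f(13,9)=65 f(13,11)=12 f(13,13)=1
t=14: f(14,0)=429 f(14,2)=1001 f(14,4)=1001 f(14,6)=637 f(14,8)=273 f(14,10)=77 f(14,12)=13 f(14,14)=1
t=15: f(15,1)=1430 f(15,3)=2002 f(15,5)=1638 f(15,7)=910 f(15,9)=350 f(15,11)=90 f(15,13)=14 f(15,15)=1
t=16: f(16,0)=1430 f(16,2)=3432 f(16,4)=3640 f(16,6)=2548 f(16,8)=1260 f(16,10)=440 f(16,12)=104 f(16,14)=15 f(16,16)=1
t=17: f(17,1)=4862 f(17,3)=7072 f(17,5)=6188 f(17,7)=3808 f(17,9)=1700 f(17,11)=544 f(17,13)=119 f(17,15)=16 f(17,17)=1
t=18: f(18,0)=4862 f(18,2)=11934 f(18,4)=13260 f(18,6)=9996 f(18,8)=5508 f(18,10)=2244 f(18,12)=663 f(18,14)=135 f(18,16)=17 f(18,18)=1
t=19: f(19,1)=16796 f(19,3)=25194 f(19,5)=23256 f(19,7)=15504 f(19,9)=7752 f(19,11)=2907 f(19,13)=798 f(19,15)=152 f(19,17)=18 f(19,19)=1
t=20: f(20,0)=16796 f(20,2)=41990 f(20,4)=48450 f(20,6)=38760 f(20,8)=23256 f(20,10)=10659 f(20,12)=3705 f(20,14)=950 f(20,16)=170 f(20,18)=19 f(20,20)=1
t=21: f(21,1)=58786 f(21,3)=90440 f(21,5)=87210 f(21,7)=62016 f(21,9)=33915 f(21,11)=14364 f(21,13)=4655 f(21,15)=1120 f(21,17)=189 f(21,19)=20 f(21,21)=1
t=22: f(22,0)=58786 f(22,2)=149226 f(22,4)=177650 f(22,6)=149226 f(22,8)=95931 f(22,10)=48279 f(22,12)=19019 f(22,14)=5775 f(22,16)=1309 f(22,18)=209 f(22,20)=21 f(22,22)=1
t=23: f(23,1)=208012 f(23,3)=326876 f(23,5)=326876 f(23,7)=245157 f(23,9)=144210 f(23,11)=67298 f(23,13)=24794 f(23,15)=7084 f(23,17)=1518 f(23,19)=230 f(23,21)=22 f(23,23)=1
t=24: f(24,0)=208012 f(24,2)=534888 f(24,4)=653752 f(24,6)=572033 f(24,8)=389367 f(24,10)=211508 f(24,12)=92092 f(24,14)=31878 f(24,16)=8602 f(24,18)=1748 f(24,20)=252 f(24,22)=23 f(24,24)=1
t=25: f(25,1)=742900 f(25,3)=1188640 f(25,5)=1225785 f(25,7)=961400 f(25,9)=600875 f(25,11)=303600 f(25,13)=123970 f(25,15)=40480 f(25,17)=10350 f(25,19)=2000 f(25,21)=275 f(25,23)=24 f(25,25)=1
Σ_s f(25,s) = 5200300
P = 5200300/33554432 = 1300075/8388608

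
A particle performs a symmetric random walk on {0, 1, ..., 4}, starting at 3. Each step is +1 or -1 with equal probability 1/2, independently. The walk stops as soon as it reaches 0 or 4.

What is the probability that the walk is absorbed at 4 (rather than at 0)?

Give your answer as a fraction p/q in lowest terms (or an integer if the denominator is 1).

Answer: 3/4

Derivation:
Symmetric walk (p = 1/2): the harmonic-function argument gives P(hit 4 before 0 | start at 3) = a/N.
P = 3/4 = 3/4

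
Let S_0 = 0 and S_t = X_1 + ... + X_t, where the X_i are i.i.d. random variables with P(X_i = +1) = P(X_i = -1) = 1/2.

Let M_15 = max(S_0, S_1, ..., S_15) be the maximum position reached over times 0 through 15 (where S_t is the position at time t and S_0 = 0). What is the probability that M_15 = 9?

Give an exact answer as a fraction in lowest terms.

Let M_15 = max(S_0,...,S_15). Use the reflection principle: for j ≥ 1, #{paths with M_15 ≥ j} = #{S_15 ≥ j} + #{S_15 ≥ j+1}.
By reflection, #{M_15 ≥ 9} = #{S_15 ≥ 9} + #{S_15 ≥ 10} = 576 + 121 = 697.
#{M_15 ≥ 10} = #{S_15 ≥ 10} + #{S_15 ≥ 11} = 121 + 121 = 242.
#{M_15 = 9} = 697 - 242 = 455.
P(M_15 = 9) = 455/32768 = 455/32768

Answer: 455/32768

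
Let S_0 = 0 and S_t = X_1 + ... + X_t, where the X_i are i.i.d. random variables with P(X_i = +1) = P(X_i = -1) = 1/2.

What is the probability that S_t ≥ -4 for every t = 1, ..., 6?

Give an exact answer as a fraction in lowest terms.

Let f(t,s) = #length-t paths at position s with S_1..S_t all ≥ -4.
f(t,s) = f(t-1,s-1) + f(t-1,s+1) for s ≥ -4; f(t,s) = 0 for s < -4.
t=0: f(0,0)=1
t=1: f(1,-1)=1 f(1,1)=1
t=2: f(2,-2)=1 f(2,0)=2 f(2,2)=1
t=3: f(3,-3)=1 f(3,-1)=3 f(3,1)=3 f(3,3)=1
t=4: f(4,-4)=1 f(4,-2)=4 f(4,0)=6 f(4,2)=4 f(4,4)=1
t=5: f(5,-3)=5 f(5,-1)=10 f(5,1)=10 f(5,3)=5 f(5,5)=1
t=6: f(6,-4)=5 f(6,-2)=15 f(6,0)=20 f(6,2)=15 f(6,4)=6 f(6,6)=1
Σ_s f(6,s) = 62
P = 62/64 = 31/32

Answer: 31/32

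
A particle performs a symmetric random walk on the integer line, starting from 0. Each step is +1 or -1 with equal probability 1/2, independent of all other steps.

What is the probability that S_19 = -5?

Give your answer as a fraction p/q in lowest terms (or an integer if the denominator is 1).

To reach position -5 after 19 steps: need 7 steps of +1 and 12 of -1.
Favorable paths: C(19,7) = 50388
Total paths: 2^19 = 524288
P = 50388/524288 = 12597/131072

Answer: 12597/131072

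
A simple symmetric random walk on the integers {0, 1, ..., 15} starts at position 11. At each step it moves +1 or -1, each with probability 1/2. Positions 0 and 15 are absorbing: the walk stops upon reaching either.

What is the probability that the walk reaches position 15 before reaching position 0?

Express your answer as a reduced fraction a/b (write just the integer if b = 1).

Answer: 11/15

Derivation:
Symmetric walk (p = 1/2): the harmonic-function argument gives P(hit 15 before 0 | start at 11) = a/N.
P = 11/15 = 11/15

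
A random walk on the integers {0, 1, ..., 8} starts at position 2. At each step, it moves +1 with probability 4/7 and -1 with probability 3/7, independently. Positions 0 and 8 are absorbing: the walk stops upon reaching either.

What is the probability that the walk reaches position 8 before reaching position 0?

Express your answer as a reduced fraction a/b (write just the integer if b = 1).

Biased walk: p = 4/7, q = 3/7, r = q/p = 3/4
Gambler's ruin: P(hit 8 before 0 | start at 2) = (1 - r^a)/(1 - r^N)
r^2 = 9/16; r^8 = 6561/65536
P = (1 - 9/16) / (1 - 6561/65536) = 7/16 / 58975/65536 = 4096/8425

Answer: 4096/8425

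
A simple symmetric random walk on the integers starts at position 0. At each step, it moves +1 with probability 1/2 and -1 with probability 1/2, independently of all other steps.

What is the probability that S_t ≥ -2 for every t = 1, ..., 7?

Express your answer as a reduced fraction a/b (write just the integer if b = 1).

Let f(t,s) = #length-t paths at position s with S_1..S_t all ≥ -2.
f(t,s) = f(t-1,s-1) + f(t-1,s+1) for s ≥ -2; f(t,s) = 0 for s < -2.
t=0: f(0,0)=1
t=1: f(1,-1)=1 f(1,1)=1
t=2: f(2,-2)=1 f(2,0)=2 f(2,2)=1
t=3: f(3,-1)=3 f(3,1)=3 f(3,3)=1
t=4: f(4,-2)=3 f(4,0)=6 f(4,2)=4 f(4,4)=1
t=5: f(5,-1)=9 f(5,1)=10 f(5,3)=5 f(5,5)=1
t=6: f(6,-2)=9 f(6,0)=19 f(6,2)=15 f(6,4)=6 f(6,6)=1
t=7: f(7,-1)=28 f(7,1)=34 f(7,3)=21 f(7,5)=7 f(7,7)=1
Σ_s f(7,s) = 91
P = 91/128 = 91/128

Answer: 91/128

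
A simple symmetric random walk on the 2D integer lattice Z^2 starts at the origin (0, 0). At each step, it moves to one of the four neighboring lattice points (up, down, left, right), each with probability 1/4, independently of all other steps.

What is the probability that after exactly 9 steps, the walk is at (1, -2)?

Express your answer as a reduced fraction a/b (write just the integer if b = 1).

Answer: 1323/32768

Derivation:
Let h be the number of horizontal steps (so 9-h are vertical). To end at (1,-2) need (h+1)/2 right-steps and ((9-h)-2)/2 up-steps.
Sum over h with 1 ≤ h ≤ 7, h ≡ 1 (mod 2), 9-h ≡ 0 (mod 2):
h=1: C(9,1)·C(1,1)·C(8,3) = 9·1·56 = 504
h=3: C(9,3)·C(3,2)·C(6,2) = 84·3·15 = 3780
h=5: C(9,5)·C(5,3)·C(4,1) = 126·10·4 = 5040
h=7: C(9,7)·C(7,4)·C(2,0) = 36·35·1 = 1260
Total favorable: 10584
Total paths: 4^9 = 262144
P = 10584/262144 = 1323/32768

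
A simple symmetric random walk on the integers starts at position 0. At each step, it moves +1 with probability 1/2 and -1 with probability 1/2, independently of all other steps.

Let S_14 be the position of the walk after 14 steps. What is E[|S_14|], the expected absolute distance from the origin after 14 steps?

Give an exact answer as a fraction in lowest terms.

S_14 takes values m ≡ 0 (mod 2) with |m| ≤ 14; P(S_14=m) = C(14,(14+m)/2)/2^14.
Total paths: 2^14 = 16384
Distribution: P(S=-14)=1/16384, P(S=-12)=14/16384, P(S=-10)=91/16384, P(S=-8)=364/16384, P(S=-6)=1001/16384, P(S=-4)=2002/16384, P(S=-2)=3003/16384, P(S=0)=3432/16384, P(S=2)=3003/16384, P(S=4)=2002/16384, P(S=6)=1001/16384, P(S=8)=364/16384, P(S=10)=91/16384, P(S=12)=14/16384, P(S=14)=1/16384
E[|S_14|] = Σ_m |m|·P(S_14=m) = 48048/16384 = 3003/1024

Answer: 3003/1024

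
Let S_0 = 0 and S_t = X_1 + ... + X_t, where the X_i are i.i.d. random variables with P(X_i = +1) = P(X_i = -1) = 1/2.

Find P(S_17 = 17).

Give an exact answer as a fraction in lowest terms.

To reach position 17 after 17 steps: need 17 steps of +1 and 0 of -1.
Favorable paths: C(17,17) = 1
Total paths: 2^17 = 131072
P = 1/131072 = 1/131072

Answer: 1/131072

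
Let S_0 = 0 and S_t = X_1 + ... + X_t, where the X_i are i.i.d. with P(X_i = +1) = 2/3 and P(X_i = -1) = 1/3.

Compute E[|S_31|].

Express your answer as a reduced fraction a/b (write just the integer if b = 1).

S_31 takes values m ≡ 1 (mod 2) with |m| ≤ 31; P(S_31=m) = C(31,(31+m)/2) · (2/3)^((31+m)/2) · (1/3)^((31-m)/2).
Distribution: P(S=-31)=1/617673396283947, P(S=-29)=62/617673396283947, P(S=-27)=620/205891132094649, P(S=-25)=35960/617673396283947, P(S=-23)=503440/617673396283947, P(S=-21)=201376/22876792454961, P(S=-19)=5235776/68630377364883, P(S=-17)=37398400/68630377364883, P(S=-15)=74796800/22876792454961, P(S=-13)=3440652800/205891132094649, P(S=-11)=15138872320/205891132094649, P(S=-9)=19267655680/68630377364883, P(S=-7)=192676556800/205891132094649, P(S=-5)=563208396800/205891132094649, P(S=-3)=160916684800/22876792454961, P(S=-1)=1094233456640/68630377364883, P(S=1)=2188466913280/68630377364883, P(S=3)=1287333478400/22876792454961, P(S=5)=18022668697600/205891132094649, P(S=7)=24662599270400/205891132094649, P(S=9)=9865039708160/68630377364883, P(S=11)=31004410511360/205891132094649, P(S=13)=28185827737600/205891132094649, P(S=15)=2450941542400/22876792454961, P(S=17)=4901883084800/68630377364883, P(S=19)=2745054527488/68630377364883, P(S=21)=422316081152/22876792454961, P(S=23)=4223160811520/617673396283947, P(S=25)=1206617374720/617673396283947, P(S=27)=83214991360/205891132094649, P(S=29)=33285996544/617673396283947, P(S=31)=2147483648/617673396283947
E[|S_31|] = Σ_m |m|·P(S_31=m) = 26575479166531/2541865828329

Answer: 26575479166531/2541865828329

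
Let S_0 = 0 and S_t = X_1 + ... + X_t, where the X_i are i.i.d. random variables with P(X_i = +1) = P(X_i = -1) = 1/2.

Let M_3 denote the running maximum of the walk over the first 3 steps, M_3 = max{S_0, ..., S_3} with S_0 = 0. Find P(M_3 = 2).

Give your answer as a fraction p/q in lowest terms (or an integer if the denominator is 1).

Let M_3 = max(S_0,...,S_3). Use the reflection principle: for j ≥ 1, #{paths with M_3 ≥ j} = #{S_3 ≥ j} + #{S_3 ≥ j+1}.
By reflection, #{M_3 ≥ 2} = #{S_3 ≥ 2} + #{S_3 ≥ 3} = 1 + 1 = 2.
#{M_3 ≥ 3} = #{S_3 ≥ 3} + #{S_3 ≥ 4} = 1 + 0 = 1.
#{M_3 = 2} = 2 - 1 = 1.
P(M_3 = 2) = 1/8 = 1/8

Answer: 1/8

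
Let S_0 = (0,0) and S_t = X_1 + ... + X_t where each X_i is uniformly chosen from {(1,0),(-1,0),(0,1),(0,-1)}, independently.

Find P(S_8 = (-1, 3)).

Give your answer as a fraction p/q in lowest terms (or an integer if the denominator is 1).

Answer: 49/2048

Derivation:
Let h be the number of horizontal steps (so 8-h are vertical). To end at (-1,3) need (h-1)/2 right-steps and ((8-h)+3)/2 up-steps.
Sum over h with 1 ≤ h ≤ 5, h ≡ 1 (mod 2), 8-h ≡ 1 (mod 2):
h=1: C(8,1)·C(1,0)·C(7,5) = 8·1·21 = 168
h=3: C(8,3)·C(3,1)·C(5,4) = 56·3·5 = 840
h=5: C(8,5)·C(5,2)·C(3,3) = 56·10·1 = 560
Total favorable: 1568
Total paths: 4^8 = 65536
P = 1568/65536 = 49/2048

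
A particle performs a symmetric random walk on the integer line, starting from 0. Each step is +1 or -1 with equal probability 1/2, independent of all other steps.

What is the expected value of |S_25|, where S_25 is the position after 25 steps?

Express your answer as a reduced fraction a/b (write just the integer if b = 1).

S_25 takes values m ≡ 1 (mod 2) with |m| ≤ 25; P(S_25=m) = C(25,(25+m)/2)/2^25.
Total paths: 2^25 = 33554432
Distribution: P(S=-25)=1/33554432, P(S=-23)=25/33554432, P(S=-21)=300/33554432, P(S=-19)=2300/33554432, P(S=-17)=12650/33554432, P(S=-15)=53130/33554432, P(S=-13)=177100/33554432, P(S=-11)=480700/33554432, P(S=-9)=1081575/33554432, P(S=-7)=2042975/33554432, P(S=-5)=3268760/33554432, P(S=-3)=4457400/33554432, P(S=-1)=5200300/33554432, P(S=1)=5200300/33554432, P(S=3)=4457400/33554432, P(S=5)=3268760/33554432, P(S=7)=2042975/33554432, P(S=9)=1081575/33554432, P(S=11)=480700/33554432, P(S=13)=177100/33554432, P(S=15)=53130/33554432, P(S=17)=12650/33554432, P(S=19)=2300/33554432, P(S=21)=300/33554432, P(S=23)=25/33554432, P(S=25)=1/33554432
E[|S_25|] = Σ_m |m|·P(S_25=m) = 135207800/33554432 = 16900975/4194304

Answer: 16900975/4194304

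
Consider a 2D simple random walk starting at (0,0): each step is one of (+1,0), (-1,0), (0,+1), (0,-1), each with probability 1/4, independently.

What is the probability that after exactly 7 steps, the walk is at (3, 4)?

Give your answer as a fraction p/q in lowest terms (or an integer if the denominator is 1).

Let h be the number of horizontal steps (so 7-h are vertical). To end at (3,4) need (h+3)/2 right-steps and ((7-h)+4)/2 up-steps.
Sum over h with 3 ≤ h ≤ 3, h ≡ 1 (mod 2), 7-h ≡ 0 (mod 2):
h=3: C(7,3)·C(3,3)·C(4,4) = 35·1·1 = 35
Total favorable: 35
Total paths: 4^7 = 16384
P = 35/16384 = 35/16384

Answer: 35/16384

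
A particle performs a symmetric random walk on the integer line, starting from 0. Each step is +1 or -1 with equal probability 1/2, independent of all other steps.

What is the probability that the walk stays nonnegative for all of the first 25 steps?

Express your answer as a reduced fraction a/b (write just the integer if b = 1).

Answer: 1300075/8388608

Derivation:
Let f(t,s) = #length-t paths at position s with S_1..S_t all ≥ 0.
f(t,s) = f(t-1,s-1) + f(t-1,s+1) for s ≥ 0; f(t,s) = 0 for s < 0.
t=0: f(0,0)=1
t=1: f(1,1)=1
t=2: f(2,0)=1 f(2,2)=1
t=3: f(3,1)=2 f(3,3)=1
t=4: f(4,0)=2 f(4,2)=3 f(4,4)=1
t=5: f(5,1)=5 f(5,3)=4 f(5,5)=1
t=6: f(6,0)=5 f(6,2)=9 f(6,4)=5 f(6,6)=1
t=7: f(7,1)=14 f(7,3)=14 f(7,5)=6 f(7,7)=1
t=8: f(8,0)=14 f(8,2)=28 f(8,4)=20 f(8,6)=7 f(8,8)=1
t=9: f(9,1)=42 f(9,3)=48 f(9,5)=27 f(9,7)=8 f(9,9)=1
t=10: f(10,0)=42 f(10,2)=90 f(10,4)=75 f(10,6)=35 f(10,8)=9 f(10,10)=1
t=11: f(11,1)=132 f(11,3)=165 f(11,5)=110 f(11,7)=44 f(11,9)=10 f(11,11)=1
t=12: f(12,0)=132 f(12,2)=297 f(12,4)=275 f(12,6)=154 f(12,8)=54 f(12,10)=11 f(12,12)=1
t=13: f(13,1)=429 f(13,3)=572 f(13,5)=429 f(13,7)=208 f(13,9)=65 f(13,11)=12 f(13,13)=1
t=14: f(14,0)=429 f(14,2)=1001 f(14,4)=1001 f(14,6)=637 f(14,8)=273 f(14,10)=77 f(14,12)=13 f(14,14)=1
t=15: f(15,1)=1430 f(15,3)=2002 f(15,5)=1638 f(15,7)=910 f(15,9)=350 f(15,11)=90 f(15,13)=14 f(15,15)=1
t=16: f(16,0)=1430 f(16,2)=3432 f(16,4)=3640 f(16,6)=2548 f(16,8)=1260 f(16,10)=440 f(16,12)=104 f(16,14)=15 f(16,16)=1
t=17: f(17,1)=4862 f(17,3)=7072 f(17,5)=6188 f(17,7)=3808 f(17,9)=1700 f(17,11)=544 f(17,13)=119 f(17,15)=16 f(17,17)=1
t=18: f(18,0)=4862 f(18,2)=11934 f(18,4)=13260 f(18,6)=9996 f(18,8)=5508 f(18,10)=2244 f(18,12)=663 f(18,14)=135 f(18,16)=17 f(18,18)=1
t=19: f(19,1)=16796 f(19,3)=25194 f(19,5)=23256 f(19,7)=15504 f(19,9)=7752 f(19,11)=2907 f(19,13)=798 f(19,15)=152 f(19,17)=18 f(19,19)=1
t=20: f(20,0)=16796 f(20,2)=41990 f(20,4)=48450 f(20,6)=38760 f(20,8)=23256 f(20,10)=10659 f(20,12)=3705 f(20,14)=950 f(20,16)=170 f(20,18)=19 f(20,20)=1
t=21: f(21,1)=58786 f(21,3)=90440 f(21,5)=87210 f(21,7)=62016 f(21,9)=33915 f(21,11)=14364 f(21,13)=4655 f(21,15)=1120 f(21,17)=189 f(21,19)=20 f(21,21)=1
t=22: f(22,0)=58786 f(22,2)=149226 f(22,4)=177650 f(22,6)=149226 f(22,8)=95931 f(22,10)=48279 f(22,12)=19019 f(22,14)=5775 f(22,16)=1309 f(22,18)=209 f(22,20)=21 f(22,22)=1
t=23: f(23,1)=208012 f(23,3)=326876 f(23,5)=326876 f(23,7)=245157 f(23,9)=144210 f(23,11)=67298 f(23,13)=24794 f(23,15)=7084 f(23,17)=1518 f(23,19)=230 f(23,21)=22 f(23,23)=1
t=24: f(24,0)=208012 f(24,2)=534888 f(24,4)=653752 f(24,6)=572033 f(24,8)=389367 f(24,10)=211508 f(24,12)=92092 f(24,14)=31878 f(24,16)=8602 f(24,18)=1748 f(24,20)=252 f(24,22)=23 f(24,24)=1
t=25: f(25,1)=742900 f(25,3)=1188640 f(25,5)=1225785 f(25,7)=961400 f(25,9)=600875 f(25,11)=303600 f(25,13)=123970 f(25,15)=40480 f(25,17)=10350 f(25,19)=2000 f(25,21)=275 f(25,23)=24 f(25,25)=1
Σ_s f(25,s) = 5200300
P = 5200300/33554432 = 1300075/8388608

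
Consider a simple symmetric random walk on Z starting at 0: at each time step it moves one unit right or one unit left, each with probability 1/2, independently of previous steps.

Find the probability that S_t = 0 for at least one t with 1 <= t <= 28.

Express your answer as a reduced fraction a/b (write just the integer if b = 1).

Count via complement. Let g(t,s) = #length-t paths at position s with S_1..S_t all ≠ 0.
g(t,s) = g(t-1,s-1) + g(t-1,s+1) for s ≠ 0; g(t,0) = 0.
t=0: g(0,0)=1
t=1: g(1,-1)=1 g(1,1)=1
t=2: g(2,-2)=1 g(2,2)=1
t=3: g(3,-3)=1 g(3,-1)=1 g(3,1)=1 g(3,3)=1
t=4: g(4,-4)=1 g(4,-2)=2 g(4,2)=2 g(4,4)=1
t=5: g(5,-5)=1 g(5,-3)=3 g(5,-1)=2 g(5,1)=2 g(5,3)=3 g(5,5)=1
t=6: g(6,-6)=1 g(6,-4)=4 g(6,-2)=5 g(6,2)=5 g(6,4)=4 g(6,6)=1
t=7: g(7,-7)=1 g(7,-5)=5 g(7,-3)=9 g(7,-1)=5 g(7,1)=5 g(7,3)=9 g(7,5)=5 g(7,7)=1
t=8: g(8,-8)=1 g(8,-6)=6 g(8,-4)=14 g(8,-2)=14 g(8,2)=14 g(8,4)=14 g(8,6)=6 g(8,8)=1
t=9: g(9,-9)=1 g(9,-7)=7 g(9,-5)=20 g(9,-3)=28 g(9,-1)=14 g(9,1)=14 g(9,3)=28 g(9,5)=20 g(9,7)=7 g(9,9)=1
t=10: g(10,-10)=1 g(10,-8)=8 g(10,-6)=27 g(10,-4)=48 g(10,-2)=42 g(10,2)=42 g(10,4)=48 g(10,6)=27 g(10,8)=8 g(10,10)=1
t=11: g(11,-11)=1 g(11,-9)=9 g(11,-7)=35 g(11,-5)=75 g(11,-3)=90 g(11,-1)=42 g(11,1)=42 g(11,3)=90 g(11,5)=75 g(11,7)=35 g(11,9)=9 g(11,11)=1
t=12: g(12,-12)=1 g(12,-10)=10 g(12,-8)=44 g(12,-6)=110 g(12,-4)=165 g(12,-2)=132 g(12,2)=132 g(12,4)=165 g(12,6)=110 g(12,8)=44 g(12,10)=10 g(12,12)=1
t=13: g(13,-13)=1 g(13,-11)=11 g(13,-9)=54 g(13,-7)=154 g(13,-5)=275 g(13,-3)=297 g(13,-1)=132 g(13,1)=132 g(13,3)=297 g(13,5)=275 g(13,7)=154 g(13,9)=54 g(13,11)=11 g(13,13)=1
t=14: g(14,-14)=1 g(14,-12)=12 g(14,-10)=65 g(14,-8)=208 g(14,-6)=429 g(14,-4)=572 g(14,-2)=429 g(14,2)=429 g(14,4)=572 g(14,6)=429 g(14,8)=208 g(14,10)=65 g(14,12)=12 g(14,14)=1
t=15: g(15,-15)=1 g(15,-13)=13 g(15,-11)=77 g(15,-9)=273 g(15,-7)=637 g(15,-5)=1001 g(15,-3)=1001 g(15,-1)=429 g(15,1)=429 g(15,3)=1001 g(15,5)=1001 g(15,7)=637 g(15,9)=273 g(15,11)=77 g(15,13)=13 g(15,15)=1
t=16: g(16,-16)=1 g(16,-14)=14 g(16,-12)=90 g(16,-10)=350 g(16,-8)=910 g(16,-6)=1638 g(16,-4)=2002 g(16,-2)=1430 g(16,2)=1430 g(16,4)=2002 g(16,6)=1638 g(16,8)=910 g(16,10)=350 g(16,12)=90 g(16,14)=14 g(16,16)=1
t=17: g(17,-17)=1 g(17,-15)=15 g(17,-13)=104 g(17,-11)=440 g(17,-9)=1260 g(17,-7)=2548 g(17,-5)=3640 g(17,-3)=3432 g(17,-1)=1430 g(17,1)=1430 g(17,3)=3432 g(17,5)=3640 g(17,7)=2548 g(17,9)=1260 g(17,11)=440 g(17,13)=104 g(17,15)=15 g(17,17)=1
t=18: g(18,-18)=1 g(18,-16)=16 g(18,-14)=119 g(18,-12)=544 g(18,-10)=1700 g(18,-8)=3808 g(18,-6)=6188 g(18,-4)=7072 g(18,-2)=4862 g(18,2)=4862 g(18,4)=7072 g(18,6)=6188 g(18,8)=3808 g(18,10)=1700 g(18,12)=544 g(18,14)=119 g(18,16)=16 g(18,18)=1
t=19: g(19,-19)=1 g(19,-17)=17 g(19,-15)=135 g(19,-13)=663 g(19,-11)=2244 g(19,-9)=5508 g(19,-7)=9996 g(19,-5)=13260 g(19,-3)=11934 g(19,-1)=4862 g(19,1)=4862 g(19,3)=11934 g(19,5)=13260 g(19,7)=9996 g(19,9)=5508 g(19,11)=2244 g(19,13)=663 g(19,15)=135 g(19,17)=17 g(19,19)=1
t=20: g(20,-20)=1 g(20,-18)=18 g(20,-16)=152 g(20,-14)=798 g(20,-12)=2907 g(20,-10)=7752 g(20,-8)=15504 g(20,-6)=23256 g(20,-4)=25194 g(20,-2)=16796 g(20,2)=16796 g(20,4)=25194 g(20,6)=23256 g(20,8)=15504 g(20,10)=7752 g(20,12)=2907 g(20,14)=798 g(20,16)=152 g(20,18)=18 g(20,20)=1
t=21: g(21,-21)=1 g(21,-19)=19 g(21,-17)=170 g(21,-15)=950 g(21,-13)=3705 g(21,-11)=10659 g(21,-9)=23256 g(21,-7)=38760 g(21,-5)=48450 g(21,-3)=41990 g(21,-1)=16796 g(21,1)=16796 g(21,3)=41990 g(21,5)=48450 g(21,7)=38760 g(21,9)=23256 g(21,11)=10659 g(21,13)=3705 g(21,15)=950 g(21,17)=170 g(21,19)=19 g(21,21)=1
t=22: g(22,-22)=1 g(22,-20)=20 g(22,-18)=189 g(22,-16)=1120 g(22,-14)=4655 g(22,-12)=14364 g(22,-10)=33915 g(22,-8)=62016 g(22,-6)=87210 g(22,-4)=90440 g(22,-2)=58786 g(22,2)=58786 g(22,4)=90440 g(22,6)=87210 g(22,8)=62016 g(22,10)=33915 g(22,12)=14364 g(22,14)=4655 g(22,16)=1120 g(22,18)=189 g(22,20)=20 g(22,22)=1
t=23: g(23,-23)=1 g(23,-21)=21 g(23,-19)=209 g(23,-17)=1309 g(23,-15)=5775 g(23,-13)=19019 g(23,-11)=48279 g(23,-9)=95931 g(23,-7)=149226 g(23,-5)=177650 g(23,-3)=149226 g(23,-1)=58786 g(23,1)=58786 g(23,3)=149226 g(23,5)=177650 g(23,7)=149226 g(23,9)=95931 g(23,11)=48279 g(23,13)=19019 g(23,15)=5775 g(23,17)=1309 g(23,19)=209 g(23,21)=21 g(23,23)=1
t=24: g(24,-24)=1 g(24,-22)=22 g(24,-20)=230 g(24,-18)=1518 g(24,-16)=7084 g(24,-14)=24794 g(24,-12)=67298 g(24,-10)=144210 g(24,-8)=245157 g(24,-6)=326876 g(24,-4)=326876 g(24,-2)=208012 g(24,2)=208012 g(24,4)=326876 g(24,6)=326876 g(24,8)=245157 g(24,10)=144210 g(24,12)=67298 g(24,14)=24794 g(24,16)=7084 g(24,18)=1518 g(24,20)=230 g(24,22)=22 g(24,24)=1
t=25: g(25,-25)=1 g(25,-23)=23 g(25,-21)=252 g(25,-19)=1748 g(25,-17)=8602 g(25,-15)=31878 g(25,-13)=92092 g(25,-11)=211508 g(25,-9)=389367 g(25,-7)=572033 g(25,-5)=653752 g(25,-3)=534888 g(25,-1)=208012 g(25,1)=208012 g(25,3)=534888 g(25,5)=653752 g(25,7)=572033 g(25,9)=389367 g(25,11)=211508 g(25,13)=92092 g(25,15)=31878 g(25,17)=8602 g(25,19)=1748 g(25,21)=252 g(25,23)=23 g(25,25)=1
t=26: g(26,-26)=1 g(26,-24)=24 g(26,-22)=275 g(26,-20)=2000 g(26,-18)=10350 g(26,-16)=40480 g(26,-14)=123970 g(26,-12)=303600 g(26,-10)=600875 g(26,-8)=961400 g(26,-6)=1225785 g(26,-4)=1188640 g(26,-2)=742900 g(26,2)=742900 g(26,4)=1188640 g(26,6)=1225785 g(26,8)=961400 g(26,10)=600875 g(26,12)=303600 g(26,14)=123970 g(26,16)=40480 g(26,18)=10350 g(26,20)=2000 g(26,22)=275 g(26,24)=24 g(26,26)=1
t=27: g(27,-27)=1 g(27,-25)=25 g(27,-23)=299 g(27,-21)=2275 g(27,-19)=12350 g(27,-17)=50830 g(27,-15)=164450 g(27,-13)=427570 g(27,-11)=904475 g(27,-9)=1562275 g(27,-7)=2187185 g(27,-5)=2414425 g(27,-3)=1931540 g(27,-1)=742900 g(27,1)=742900 g(27,3)=1931540 g(27,5)=2414425 g(27,7)=2187185 g(27,9)=1562275 g(27,11)=904475 g(27,13)=427570 g(27,15)=164450 g(27,17)=50830 g(27,19)=12350 g(27,21)=2275 g(27,23)=299 g(27,25)=25 g(27,27)=1
t=28: g(28,-28)=1 g(28,-26)=26 g(28,-24)=324 g(28,-22)=2574 g(28,-20)=14625 g(28,-18)=63180 g(28,-16)=215280 g(28,-14)=592020 g(28,-12)=1332045 g(28,-10)=2466750 g(28,-8)=3749460 g(28,-6)=4601610 g(28,-4)=4345965 g(28,-2)=2674440 g(28,2)=2674440 g(28,4)=4345965 g(28,6)=4601610 g(28,8)=3749460 g(28,10)=2466750 g(28,12)=1332045 g(28,14)=592020 g(28,16)=215280 g(28,18)=63180 g(28,20)=14625 g(28,22)=2574 g(28,24)=324 g(28,26)=26 g(28,28)=1
Paths never hitting 0: Σ_s g(28,s) = 40116600
Paths hitting 0: 2^28 - 40116600 = 228318856
P = 228318856/268435456 = 28539857/33554432

Answer: 28539857/33554432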